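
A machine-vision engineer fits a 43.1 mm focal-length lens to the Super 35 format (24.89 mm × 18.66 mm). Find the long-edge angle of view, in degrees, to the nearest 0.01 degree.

Angle of view α = 2·arctan(w/2f) with w = 24.89 mm and f = 43.1 mm.
w/2f = 0.28875; arctan(0.28875) ≈ 16.1059°, so α ≈ 32.2118°.

32.21°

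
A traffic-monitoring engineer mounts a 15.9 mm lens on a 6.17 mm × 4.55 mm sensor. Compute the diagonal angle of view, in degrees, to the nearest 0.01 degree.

Sensor diagonal = √(6.17² + 4.55²) = √58.7714 ≈ 7.6663 mm.
Angle of view α = 2·arctan(d/2f) with d = 7.6663 mm and f = 15.9 mm.
d/2f = 0.24108; arctan(0.24108) ≈ 13.5541°, so α ≈ 27.1081°.

27.11°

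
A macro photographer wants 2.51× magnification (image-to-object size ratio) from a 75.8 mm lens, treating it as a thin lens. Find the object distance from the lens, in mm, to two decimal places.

106.00 mm

With m = dᵢ/dₒ and 1/f = 1/dₒ + 1/dᵢ, substituting dᵢ = m·dₒ gives 1/f = (1 + 1/m)/dₒ, hence dₒ = f·(1 + 1/m).
dₒ = 75.8 × (1 + 1/2.51) = 75.8 × 1.39841 ≈ 105.999 mm.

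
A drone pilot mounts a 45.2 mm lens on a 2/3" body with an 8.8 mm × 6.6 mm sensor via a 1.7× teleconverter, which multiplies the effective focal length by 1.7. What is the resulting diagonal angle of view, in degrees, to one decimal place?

8.2°

Effective focal length f = 45.2 × 1.7 = 76.84 mm.
Sensor diagonal = √(8.8² + 6.6²) = √121.0000 ≈ 11.0000 mm.
α = 2·arctan(11.000 / (2 × 76.84)) = 2·arctan(0.07158) ≈ 8.1882°.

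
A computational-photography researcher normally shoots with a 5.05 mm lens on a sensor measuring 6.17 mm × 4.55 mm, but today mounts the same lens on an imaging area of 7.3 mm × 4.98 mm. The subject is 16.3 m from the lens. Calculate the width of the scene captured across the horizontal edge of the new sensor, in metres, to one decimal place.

23.6 m

The focal length stays 5.05 mm; the relevant sensor dimension is now w = 7.3 mm. Object distance dₒ = 16.3 m = 16300 mm.
Thin-lens field width W = w·(dₒ − f)/f = 7.3 × (16300 − 5.05)/5.05 ≈ 23555.076 mm = 23.5551 m.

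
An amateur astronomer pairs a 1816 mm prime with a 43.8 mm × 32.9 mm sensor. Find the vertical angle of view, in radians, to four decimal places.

0.0181 rad

Angle of view α = 2·arctan(h/2f) with h = 32.9 mm and f = 1816 mm.
h/2f = 0.00906; arctan(0.00906) ≈ 0.0091 rad, so α ≈ 0.0181 rad.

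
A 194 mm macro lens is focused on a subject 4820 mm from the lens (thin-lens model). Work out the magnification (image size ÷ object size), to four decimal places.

0.0419×

Thin lens: 1/f = 1/dₒ + 1/dᵢ → 1/dᵢ = 1/194 − 1/4820 = 0.0049472 mm⁻¹, so dᵢ ≈ 202.1358 mm.
Magnification m = dᵢ/dₒ = 202.1358/4820 ≈ 0.04194.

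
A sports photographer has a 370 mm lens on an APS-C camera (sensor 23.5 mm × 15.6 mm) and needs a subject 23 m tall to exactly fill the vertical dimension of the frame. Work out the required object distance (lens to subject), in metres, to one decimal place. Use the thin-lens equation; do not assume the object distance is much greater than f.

545.9 m

W: 23 m = 23000 mm.
Magnification m = h/W = dᵢ/dₒ; combined with 1/f = 1/dₒ + 1/dᵢ this gives dₒ = f·(1 + W/h).
dₒ = 370 mm × (1 + 23000/15.6) = 370 × 1475.3590 ≈ 545882.821 mm = 545.883 m.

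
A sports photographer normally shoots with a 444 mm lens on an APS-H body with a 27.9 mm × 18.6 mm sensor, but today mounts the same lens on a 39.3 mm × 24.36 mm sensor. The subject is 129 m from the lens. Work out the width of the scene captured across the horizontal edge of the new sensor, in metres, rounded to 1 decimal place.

11.4 m

The focal length stays 444 mm; the relevant sensor dimension is now w = 39.3 mm. Object distance dₒ = 129 m = 129000 mm.
Thin-lens field width W = w·(dₒ − f)/f = 39.3 × (129000 − 444)/444 ≈ 11378.943 mm = 11.3789 m.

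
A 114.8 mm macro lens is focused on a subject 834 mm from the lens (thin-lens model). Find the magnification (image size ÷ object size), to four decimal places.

0.1596×

Thin lens: 1/f = 1/dₒ + 1/dᵢ → 1/dᵢ = 1/114.8 − 1/834 = 0.0075118 mm⁻¹, so dᵢ ≈ 133.1246 mm.
Magnification m = dᵢ/dₒ = 133.1246/834 ≈ 0.15962.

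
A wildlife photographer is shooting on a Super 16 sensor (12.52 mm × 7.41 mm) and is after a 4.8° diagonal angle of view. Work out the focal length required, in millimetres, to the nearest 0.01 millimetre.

173.56 mm

Sensor diagonal = √(12.52² + 7.41²) = √211.6585 ≈ 14.5485 mm.
From α = 2·arctan(d/2f) we get f = d / (2·tan(α/2)).
With d = 14.5485 mm and α/2 = 2.4°, tan(α/2) ≈ 0.04191, so f ≈ 14.5485 / 0.08382 ≈ 173.5582 mm.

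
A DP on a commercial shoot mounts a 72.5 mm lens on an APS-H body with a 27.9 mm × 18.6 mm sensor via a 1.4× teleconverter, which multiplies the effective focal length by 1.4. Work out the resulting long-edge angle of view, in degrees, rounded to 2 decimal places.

15.65°

Effective focal length f = 72.5 × 1.4 = 101.5 mm.
α = 2·arctan(27.9 / (2 × 101.5)) = 2·arctan(0.13744) ≈ 15.6512°.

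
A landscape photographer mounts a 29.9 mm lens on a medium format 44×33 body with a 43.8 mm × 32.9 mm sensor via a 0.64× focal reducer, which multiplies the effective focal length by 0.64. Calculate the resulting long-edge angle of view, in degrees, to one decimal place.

97.7°

Effective focal length f = 29.9 × 0.64 = 19.136 mm.
α = 2·arctan(43.8 / (2 × 19.136)) = 2·arctan(1.14444) ≈ 97.7067°.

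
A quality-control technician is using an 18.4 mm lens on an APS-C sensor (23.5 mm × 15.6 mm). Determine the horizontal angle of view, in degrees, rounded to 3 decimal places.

Angle of view α = 2·arctan(w/2f) with w = 23.5 mm and f = 18.4 mm.
w/2f = 0.63859; arctan(0.63859) ≈ 32.5618°, so α ≈ 65.1235°.

65.124°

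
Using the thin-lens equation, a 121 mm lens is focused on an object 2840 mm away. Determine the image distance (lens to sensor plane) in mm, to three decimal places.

126.385 mm

1/dᵢ = 1/f − 1/dₒ = 1/121 − 1/2840 = 0.0079124 mm⁻¹.
dᵢ = 1/0.0079124 ≈ 126.3847 mm.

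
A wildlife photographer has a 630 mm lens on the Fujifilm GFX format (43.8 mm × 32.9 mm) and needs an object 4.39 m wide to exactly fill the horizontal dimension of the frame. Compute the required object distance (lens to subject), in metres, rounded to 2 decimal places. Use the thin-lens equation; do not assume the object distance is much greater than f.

W: 4.39 m = 4390 mm.
Magnification m = w/W = dᵢ/dₒ; combined with 1/f = 1/dₒ + 1/dᵢ this gives dₒ = f·(1 + W/w).
dₒ = 630 mm × (1 + 4390/43.8) = 630 × 101.2283 ≈ 63773.836 mm = 63.7738 m.

63.77 m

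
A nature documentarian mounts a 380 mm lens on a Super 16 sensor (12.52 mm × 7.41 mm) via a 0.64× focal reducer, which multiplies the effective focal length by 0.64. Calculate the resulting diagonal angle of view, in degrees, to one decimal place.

3.4°

Effective focal length f = 380 × 0.64 = 243.2 mm.
Sensor diagonal = √(12.52² + 7.41²) = √211.6585 ≈ 14.5485 mm.
α = 2·arctan(14.548 / (2 × 243.2)) = 2·arctan(0.02991) ≈ 3.4265°.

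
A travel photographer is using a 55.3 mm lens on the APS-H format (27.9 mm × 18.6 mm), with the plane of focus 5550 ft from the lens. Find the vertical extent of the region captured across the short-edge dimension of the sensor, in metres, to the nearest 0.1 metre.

569.0 m

dₒ: 5550 ft × 304.8 mm/ft = 1691639.95 mm.
Similar triangles through the lens centre give W/dₒ = h/dᵢ; with 1/f = 1/dₒ + 1/dᵢ this gives W = h·(dₒ − f)/f.
W = 18.6 mm × (1.69164e+06 − 55.3) / 55.3 = 18.6 × 30589.2341 ≈ 568959.754 mm = 568.96 m.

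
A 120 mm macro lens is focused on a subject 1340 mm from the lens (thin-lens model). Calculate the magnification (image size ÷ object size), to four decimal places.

0.0984×

Thin lens: 1/f = 1/dₒ + 1/dᵢ → 1/dᵢ = 1/120 − 1/1340 = 0.0075871 mm⁻¹, so dᵢ ≈ 131.8033 mm.
Magnification m = dᵢ/dₒ = 131.8033/1340 ≈ 0.09836.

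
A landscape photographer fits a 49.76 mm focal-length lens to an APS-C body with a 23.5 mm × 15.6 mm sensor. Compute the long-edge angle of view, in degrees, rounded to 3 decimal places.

26.572°

Angle of view α = 2·arctan(w/2f) with w = 23.5 mm and f = 49.76 mm.
w/2f = 0.23613; arctan(0.23613) ≈ 13.2861°, so α ≈ 26.5722°.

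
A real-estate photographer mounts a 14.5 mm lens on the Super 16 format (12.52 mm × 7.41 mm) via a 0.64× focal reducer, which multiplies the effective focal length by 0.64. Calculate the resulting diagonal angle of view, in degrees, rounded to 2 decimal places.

76.18°

Effective focal length f = 14.5 × 0.64 = 9.28 mm.
Sensor diagonal = √(12.52² + 7.41²) = √211.6585 ≈ 14.5485 mm.
α = 2·arctan(14.548 / (2 × 9.28)) = 2·arctan(0.78386) ≈ 76.1831°.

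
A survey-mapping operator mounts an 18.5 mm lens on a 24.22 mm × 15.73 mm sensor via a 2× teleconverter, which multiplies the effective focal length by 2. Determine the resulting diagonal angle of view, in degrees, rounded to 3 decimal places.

42.638°

Effective focal length f = 18.5 × 2 = 37 mm.
Sensor diagonal = √(24.22² + 15.73²) = √834.0413 ≈ 28.8798 mm.
α = 2·arctan(28.880 / (2 × 37)) = 2·arctan(0.39027) ≈ 42.6381°.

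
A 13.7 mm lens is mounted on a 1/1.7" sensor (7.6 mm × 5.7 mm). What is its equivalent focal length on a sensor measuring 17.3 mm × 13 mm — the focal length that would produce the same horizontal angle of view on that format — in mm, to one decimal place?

31.2 mm

Equal angle of view means equal width/f ratio, so f₂ = f₁ · (width₂/width₁) = 13.7 × 17.3/7.6.
f₂ = 13.7 × 2.27632 ≈ 31.186 mm.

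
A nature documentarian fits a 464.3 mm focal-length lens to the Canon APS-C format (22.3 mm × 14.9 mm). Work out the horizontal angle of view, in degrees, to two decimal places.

2.75°

Angle of view α = 2·arctan(w/2f) with w = 22.3 mm and f = 464.3 mm.
w/2f = 0.02401; arctan(0.02401) ≈ 1.3757°, so α ≈ 2.7513°.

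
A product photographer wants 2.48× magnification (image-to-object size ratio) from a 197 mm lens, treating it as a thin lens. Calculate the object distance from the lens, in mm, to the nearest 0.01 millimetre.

With m = dᵢ/dₒ and 1/f = 1/dₒ + 1/dᵢ, substituting dᵢ = m·dₒ gives 1/f = (1 + 1/m)/dₒ, hence dₒ = f·(1 + 1/m).
dₒ = 197 × (1 + 1/2.48) = 197 × 1.40323 ≈ 276.435 mm.

276.44 mm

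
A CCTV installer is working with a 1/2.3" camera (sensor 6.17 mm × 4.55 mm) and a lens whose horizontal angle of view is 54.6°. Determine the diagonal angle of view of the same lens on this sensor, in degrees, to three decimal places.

From the horizontal AOV: f = 6.17 / (2·tan(27.3°)) = 6.17 / 1.03228 ≈ 5.9771 mm.
Sensor diagonal = √(6.17² + 4.55²) = √58.7714 ≈ 7.6663 mm.
Diagonal AOV = 2·arctan(7.6663 / (2 × 5.9771)) = 2·arctan(0.64130) ≈ 65.3444°.

65.344°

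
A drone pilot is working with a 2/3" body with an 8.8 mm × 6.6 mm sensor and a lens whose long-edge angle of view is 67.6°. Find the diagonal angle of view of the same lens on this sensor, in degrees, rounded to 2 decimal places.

From the long-edge AOV: f = 8.8 / (2·tan(33.8°)) = 8.8 / 1.33888 ≈ 6.5726 mm.
Sensor diagonal = √(8.8² + 6.6²) = √121.0000 ≈ 11.0000 mm.
Diagonal AOV = 2·arctan(11.0000 / (2 × 6.5726)) = 2·arctan(0.83680) ≈ 79.8453°.

79.85°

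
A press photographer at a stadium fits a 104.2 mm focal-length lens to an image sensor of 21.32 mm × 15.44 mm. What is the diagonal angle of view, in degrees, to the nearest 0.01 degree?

14.40°

Sensor diagonal = √(21.32² + 15.44²) = √692.9360 ≈ 26.3237 mm.
Angle of view α = 2·arctan(d/2f) with d = 26.3237 mm and f = 104.2 mm.
d/2f = 0.12631; arctan(0.12631) ≈ 7.1991°, so α ≈ 14.3982°.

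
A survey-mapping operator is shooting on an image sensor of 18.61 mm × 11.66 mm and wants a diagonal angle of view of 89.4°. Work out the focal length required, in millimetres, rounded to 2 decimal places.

11.10 mm

Sensor diagonal = √(18.61² + 11.66²) = √482.2877 ≈ 21.9610 mm.
From α = 2·arctan(d/2f) we get f = d / (2·tan(α/2)).
With d = 21.9610 mm and α/2 = 44.7°, tan(α/2) ≈ 0.98958, so f ≈ 21.9610 / 1.97916 ≈ 11.0961 mm.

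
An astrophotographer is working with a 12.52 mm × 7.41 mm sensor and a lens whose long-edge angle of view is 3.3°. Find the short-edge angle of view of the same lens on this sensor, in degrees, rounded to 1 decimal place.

From the long-edge AOV: f = 12.52 / (2·tan(1.65°)) = 12.52 / 0.05761 ≈ 217.3166 mm.
Short-edge AOV = 2·arctan(7.41 / (2 × 217.3166)) = 2·arctan(0.01705) ≈ 1.9535°.

2.0°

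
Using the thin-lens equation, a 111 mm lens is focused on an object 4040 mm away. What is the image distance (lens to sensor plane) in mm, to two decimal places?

1/dᵢ = 1/f − 1/dₒ = 1/111 − 1/4040 = 0.0087615 mm⁻¹.
dᵢ = 1/0.0087615 ≈ 114.1359 mm.

114.14 mm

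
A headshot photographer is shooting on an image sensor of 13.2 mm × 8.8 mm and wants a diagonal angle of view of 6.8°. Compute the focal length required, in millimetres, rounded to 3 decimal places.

133.514 mm

Sensor diagonal = √(13.2² + 8.8²) = √251.6800 ≈ 15.8644 mm.
From α = 2·arctan(d/2f) we get f = d / (2·tan(α/2)).
With d = 15.8644 mm and α/2 = 3.4°, tan(α/2) ≈ 0.05941, so f ≈ 15.8644 / 0.11882 ≈ 133.5143 mm.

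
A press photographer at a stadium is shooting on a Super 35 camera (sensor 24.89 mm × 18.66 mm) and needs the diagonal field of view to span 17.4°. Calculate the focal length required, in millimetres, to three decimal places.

Sensor diagonal = √(24.89² + 18.66²) = √967.7077 ≈ 31.1080 mm.
From α = 2·arctan(d/2f) we get f = d / (2·tan(α/2)).
With d = 31.1080 mm and α/2 = 8.7°, tan(α/2) ≈ 0.15302, so f ≈ 31.1080 / 0.30604 ≈ 101.6458 mm.

101.646 mm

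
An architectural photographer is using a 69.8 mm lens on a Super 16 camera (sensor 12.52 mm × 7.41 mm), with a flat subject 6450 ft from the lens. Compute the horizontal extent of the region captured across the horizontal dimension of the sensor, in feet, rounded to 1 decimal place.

dₒ: 6450 ft × 304.8 mm/ft = 1965959.94 mm.
Similar triangles through the lens centre give W/dₒ = w/dᵢ; with 1/f = 1/dₒ + 1/dᵢ this gives W = w·(dₒ − f)/f.
W = 12.52 mm × (1.96596e+06 − 69.8) / 69.8 = 12.52 × 28164.6151 ≈ 352620.982 mm = 352620.982/304.8 ft = 1156.89 ft.

1156.9 ft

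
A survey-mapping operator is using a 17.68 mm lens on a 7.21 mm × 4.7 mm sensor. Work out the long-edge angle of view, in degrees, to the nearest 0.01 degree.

23.05°

Angle of view α = 2·arctan(w/2f) with w = 7.21 mm and f = 17.68 mm.
w/2f = 0.20390; arctan(0.20390) ≈ 11.5248°, so α ≈ 23.0496°.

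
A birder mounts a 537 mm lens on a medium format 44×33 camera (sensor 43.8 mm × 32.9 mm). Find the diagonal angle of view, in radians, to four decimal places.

Sensor diagonal = √(43.8² + 32.9²) = √3000.8500 ≈ 54.7800 mm.
Angle of view α = 2·arctan(d/2f) with d = 54.7800 mm and f = 537 mm.
d/2f = 0.05101; arctan(0.05101) ≈ 0.0510 rad, so α ≈ 0.1019 rad.

0.1019 rad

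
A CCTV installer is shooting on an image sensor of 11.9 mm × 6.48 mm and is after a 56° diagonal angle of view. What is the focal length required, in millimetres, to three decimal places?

Sensor diagonal = √(11.9² + 6.48²) = √183.6004 ≈ 13.5499 mm.
From α = 2·arctan(d/2f) we get f = d / (2·tan(α/2)).
With d = 13.5499 mm and α/2 = 28°, tan(α/2) ≈ 0.53171, so f ≈ 13.5499 / 1.06342 ≈ 12.7418 mm.

12.742 mm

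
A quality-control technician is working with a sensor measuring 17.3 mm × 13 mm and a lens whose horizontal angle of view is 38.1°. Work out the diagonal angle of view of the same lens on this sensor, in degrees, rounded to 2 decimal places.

From the horizontal AOV: f = 17.3 / (2·tan(19.05°)) = 17.3 / 0.69061 ≈ 25.0504 mm.
Sensor diagonal = √(17.3² + 13²) = √468.2900 ≈ 21.6400 mm.
Diagonal AOV = 2·arctan(21.6400 / (2 × 25.0504)) = 2·arctan(0.43193) ≈ 46.7219°.

46.72°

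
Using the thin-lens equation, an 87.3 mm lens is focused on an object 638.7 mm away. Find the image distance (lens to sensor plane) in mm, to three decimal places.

101.122 mm

1/dᵢ = 1/f − 1/dₒ = 1/87.3 − 1/638.7 = 0.0098891 mm⁻¹.
dᵢ = 1/0.0098891 ≈ 101.1217 mm.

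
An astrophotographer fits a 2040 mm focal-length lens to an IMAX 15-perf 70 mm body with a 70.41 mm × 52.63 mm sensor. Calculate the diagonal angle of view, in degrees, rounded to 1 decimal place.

Sensor diagonal = √(70.41² + 52.63²) = √7727.4850 ≈ 87.9061 mm.
Angle of view α = 2·arctan(d/2f) with d = 87.9061 mm and f = 2040 mm.
d/2f = 0.02155; arctan(0.02155) ≈ 1.2343°, so α ≈ 2.4686°.

2.5°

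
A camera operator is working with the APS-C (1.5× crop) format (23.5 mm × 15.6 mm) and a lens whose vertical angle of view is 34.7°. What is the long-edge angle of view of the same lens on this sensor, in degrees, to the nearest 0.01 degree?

50.41°

From the vertical AOV: f = 15.6 / (2·tan(17.35°)) = 15.6 / 0.62485 ≈ 24.9662 mm.
Long-edge AOV = 2·arctan(23.5 / (2 × 24.9662)) = 2·arctan(0.47064) ≈ 50.4068°.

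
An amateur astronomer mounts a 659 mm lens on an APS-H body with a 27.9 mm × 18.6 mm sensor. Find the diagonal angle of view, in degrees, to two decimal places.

2.91°

Sensor diagonal = √(27.9² + 18.6²) = √1124.3700 ≈ 33.5316 mm.
Angle of view α = 2·arctan(d/2f) with d = 33.5316 mm and f = 659 mm.
d/2f = 0.02544; arctan(0.02544) ≈ 1.4574°, so α ≈ 2.9147°.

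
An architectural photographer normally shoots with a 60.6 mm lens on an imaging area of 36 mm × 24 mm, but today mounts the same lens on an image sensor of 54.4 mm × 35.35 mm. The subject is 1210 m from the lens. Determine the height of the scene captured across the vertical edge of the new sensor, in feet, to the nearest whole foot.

2316 ft

The focal length stays 60.6 mm; the relevant sensor dimension is now h = 35.35 mm. Object distance dₒ = 1210 m = 1.21e+06 mm.
Thin-lens field height W = h·(dₒ − f)/f = 35.35 × (1.21e+06 − 60.6)/60.6 ≈ 705797.983 mm = 705797.983/304.8 ft = 2315.61 ft.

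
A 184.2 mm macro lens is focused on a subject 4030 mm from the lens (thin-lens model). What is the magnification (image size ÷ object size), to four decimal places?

Thin lens: 1/f = 1/dₒ + 1/dᵢ → 1/dᵢ = 1/184.2 − 1/4030 = 0.0051807 mm⁻¹, so dᵢ ≈ 193.0225 mm.
Magnification m = dᵢ/dₒ = 193.0225/4030 ≈ 0.04790.

0.0479×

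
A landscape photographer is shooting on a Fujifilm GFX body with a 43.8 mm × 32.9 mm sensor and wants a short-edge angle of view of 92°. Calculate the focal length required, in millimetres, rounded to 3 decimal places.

From α = 2·arctan(h/2f) we get f = h / (2·tan(α/2)).
With h = 32.9 mm and α/2 = 46°, tan(α/2) ≈ 1.03553, so f ≈ 32.9 / 2.07106 ≈ 15.8856 mm.

15.886 mm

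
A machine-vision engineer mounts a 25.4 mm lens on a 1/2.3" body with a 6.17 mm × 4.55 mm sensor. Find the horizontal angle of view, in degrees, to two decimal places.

13.85°

Angle of view α = 2·arctan(w/2f) with w = 6.17 mm and f = 25.4 mm.
w/2f = 0.12146; arctan(0.12146) ≈ 6.9250°, so α ≈ 13.8501°.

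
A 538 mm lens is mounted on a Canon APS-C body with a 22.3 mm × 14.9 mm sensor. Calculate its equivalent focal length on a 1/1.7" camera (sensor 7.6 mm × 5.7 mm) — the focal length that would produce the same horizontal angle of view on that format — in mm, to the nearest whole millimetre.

183 mm

Equal angle of view means equal width/f ratio, so f₂ = f₁ · (width₂/width₁) = 538 × 7.6/22.3.
f₂ = 538 × 0.34081 ≈ 183.354 mm.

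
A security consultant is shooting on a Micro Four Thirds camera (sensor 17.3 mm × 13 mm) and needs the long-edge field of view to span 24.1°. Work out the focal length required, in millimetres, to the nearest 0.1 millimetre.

40.5 mm

From α = 2·arctan(w/2f) we get f = w / (2·tan(α/2)).
With w = 17.3 mm and α/2 = 12.05°, tan(α/2) ≈ 0.21347, so f ≈ 17.3 / 0.42694 ≈ 40.5211 mm.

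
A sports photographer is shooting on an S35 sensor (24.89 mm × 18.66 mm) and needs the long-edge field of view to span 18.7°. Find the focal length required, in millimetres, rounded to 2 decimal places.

75.58 mm

From α = 2·arctan(w/2f) we get f = w / (2·tan(α/2)).
With w = 24.89 mm and α/2 = 9.35°, tan(α/2) ≈ 0.16465, so f ≈ 24.89 / 0.32930 ≈ 75.5834 mm.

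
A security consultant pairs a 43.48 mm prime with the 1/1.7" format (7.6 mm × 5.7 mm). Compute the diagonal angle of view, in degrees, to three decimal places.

Sensor diagonal = √(7.6² + 5.7²) = √90.2500 ≈ 9.5000 mm.
Angle of view α = 2·arctan(d/2f) with d = 9.5000 mm and f = 43.48 mm.
d/2f = 0.10925; arctan(0.10925) ≈ 6.2346°, so α ≈ 12.4692°.

12.469°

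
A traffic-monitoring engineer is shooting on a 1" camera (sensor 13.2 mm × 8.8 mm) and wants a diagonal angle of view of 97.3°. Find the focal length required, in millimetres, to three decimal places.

6.981 mm

Sensor diagonal = √(13.2² + 8.8²) = √251.6800 ≈ 15.8644 mm.
From α = 2·arctan(d/2f) we get f = d / (2·tan(α/2)).
With d = 15.8644 mm and α/2 = 48.65°, tan(α/2) ≈ 1.13627, so f ≈ 15.8644 / 2.27255 ≈ 6.9809 mm.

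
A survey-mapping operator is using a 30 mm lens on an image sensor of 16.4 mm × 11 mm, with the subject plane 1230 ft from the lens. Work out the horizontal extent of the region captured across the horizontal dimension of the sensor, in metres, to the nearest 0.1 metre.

dₒ: 1230 ft × 304.8 mm/ft = 374903.99 mm.
Similar triangles through the lens centre give W/dₒ = w/dᵢ; with 1/f = 1/dₒ + 1/dᵢ this gives W = w·(dₒ − f)/f.
W = 16.4 mm × (374904 − 30) / 30 = 16.4 × 12495.7996 ≈ 204931.113 mm = 204.931 m.

204.9 m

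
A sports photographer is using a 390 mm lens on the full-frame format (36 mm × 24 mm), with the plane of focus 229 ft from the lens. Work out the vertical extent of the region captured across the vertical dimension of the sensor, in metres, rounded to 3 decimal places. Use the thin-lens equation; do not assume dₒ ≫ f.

dₒ: 229 ft × 304.8 mm/ft = 69799.20 mm.
Similar triangles through the lens centre give W/dₒ = h/dᵢ; with 1/f = 1/dₒ + 1/dᵢ this gives W = h·(dₒ − f)/f.
W = 24 mm × (69799.2 − 390) / 390 = 24 × 177.9723 ≈ 4271.335 mm = 4.27134 m.

4.271 m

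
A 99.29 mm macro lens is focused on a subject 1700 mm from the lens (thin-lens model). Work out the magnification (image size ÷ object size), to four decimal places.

Thin lens: 1/f = 1/dₒ + 1/dᵢ → 1/dᵢ = 1/99.29 − 1/1700 = 0.0094833 mm⁻¹, so dᵢ ≈ 105.4488 mm.
Magnification m = dᵢ/dₒ = 105.4488/1700 ≈ 0.06203.

0.0620×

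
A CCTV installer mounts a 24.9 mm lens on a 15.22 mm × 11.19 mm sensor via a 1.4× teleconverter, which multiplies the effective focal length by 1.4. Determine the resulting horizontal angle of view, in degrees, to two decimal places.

24.63°

Effective focal length f = 24.9 × 1.4 = 34.86 mm.
α = 2·arctan(15.22 / (2 × 34.86)) = 2·arctan(0.21830) ≈ 24.6292°.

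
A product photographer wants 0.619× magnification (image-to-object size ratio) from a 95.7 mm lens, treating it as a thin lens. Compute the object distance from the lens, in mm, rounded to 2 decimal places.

With m = dᵢ/dₒ and 1/f = 1/dₒ + 1/dᵢ, substituting dᵢ = m·dₒ gives 1/f = (1 + 1/m)/dₒ, hence dₒ = f·(1 + 1/m).
dₒ = 95.7 × (1 + 1/0.619) = 95.7 × 2.61551 ≈ 250.304 mm.

250.30 mm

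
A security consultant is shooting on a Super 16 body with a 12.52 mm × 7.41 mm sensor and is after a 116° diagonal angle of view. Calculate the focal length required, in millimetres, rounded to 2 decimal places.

Sensor diagonal = √(12.52² + 7.41²) = √211.6585 ≈ 14.5485 mm.
From α = 2·arctan(d/2f) we get f = d / (2·tan(α/2)).
With d = 14.5485 mm and α/2 = 58°, tan(α/2) ≈ 1.60033, so f ≈ 14.5485 / 3.20067 ≈ 4.5455 mm.

4.55 mm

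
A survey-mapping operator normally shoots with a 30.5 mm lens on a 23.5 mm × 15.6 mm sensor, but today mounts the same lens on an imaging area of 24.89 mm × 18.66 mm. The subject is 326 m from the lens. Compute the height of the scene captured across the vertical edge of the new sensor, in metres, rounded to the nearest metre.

199 m

The focal length stays 30.5 mm; the relevant sensor dimension is now h = 18.66 mm. Object distance dₒ = 326 m = 326000 mm.
Thin-lens field height W = h·(dₒ − f)/f = 18.66 × (326000 − 30.5)/30.5 ≈ 199429.209 mm = 199.429 m.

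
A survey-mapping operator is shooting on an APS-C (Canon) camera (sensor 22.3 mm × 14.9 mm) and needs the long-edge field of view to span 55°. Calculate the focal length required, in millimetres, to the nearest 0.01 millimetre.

21.42 mm

From α = 2·arctan(w/2f) we get f = w / (2·tan(α/2)).
With w = 22.3 mm and α/2 = 27.5°, tan(α/2) ≈ 0.52057, so f ≈ 22.3 / 1.04113 ≈ 21.4190 mm.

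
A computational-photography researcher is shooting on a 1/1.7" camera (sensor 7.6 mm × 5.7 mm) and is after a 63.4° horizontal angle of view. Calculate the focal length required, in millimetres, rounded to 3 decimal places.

From α = 2·arctan(w/2f) we get f = w / (2·tan(α/2)).
With w = 7.6 mm and α/2 = 31.7°, tan(α/2) ≈ 0.61761, so f ≈ 7.6 / 1.23523 ≈ 6.1527 mm.

6.153 mm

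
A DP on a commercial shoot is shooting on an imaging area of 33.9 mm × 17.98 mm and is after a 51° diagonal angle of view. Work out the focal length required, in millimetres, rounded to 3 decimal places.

40.225 mm

Sensor diagonal = √(33.9² + 17.98²) = √1472.4904 ≈ 38.3730 mm.
From α = 2·arctan(d/2f) we get f = d / (2·tan(α/2)).
With d = 38.3730 mm and α/2 = 25.5°, tan(α/2) ≈ 0.47698, so f ≈ 38.3730 / 0.95395 ≈ 40.2254 mm.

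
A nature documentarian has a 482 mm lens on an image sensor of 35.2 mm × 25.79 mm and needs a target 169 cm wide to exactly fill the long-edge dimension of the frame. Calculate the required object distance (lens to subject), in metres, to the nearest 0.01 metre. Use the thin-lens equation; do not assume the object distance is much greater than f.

W: 169 cm = 1690 mm.
Magnification m = w/W = dᵢ/dₒ; combined with 1/f = 1/dₒ + 1/dᵢ this gives dₒ = f·(1 + W/w).
dₒ = 482 mm × (1 + 1690/35.2) = 482 × 49.0114 ≈ 23623.477 mm = 23.6235 m.

23.62 m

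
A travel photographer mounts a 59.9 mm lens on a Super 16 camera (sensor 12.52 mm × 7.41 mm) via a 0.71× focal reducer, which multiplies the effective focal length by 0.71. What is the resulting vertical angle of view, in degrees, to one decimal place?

Effective focal length f = 59.9 × 0.71 = 42.529 mm.
α = 2·arctan(7.41 / (2 × 42.529)) = 2·arctan(0.08712) ≈ 9.9577°.

10.0°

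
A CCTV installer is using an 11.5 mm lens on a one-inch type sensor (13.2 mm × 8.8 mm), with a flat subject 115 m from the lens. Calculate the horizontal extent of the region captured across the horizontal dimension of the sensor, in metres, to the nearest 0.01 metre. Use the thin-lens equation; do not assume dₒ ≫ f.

dₒ: 115 m = 115000 mm.
Similar triangles through the lens centre give W/dₒ = w/dᵢ; with 1/f = 1/dₒ + 1/dᵢ this gives W = w·(dₒ − f)/f.
W = 13.2 mm × (115000 − 11.5) / 11.5 = 13.2 × 9999.0000 ≈ 131986.800 mm = 131.987 m.

131.99 m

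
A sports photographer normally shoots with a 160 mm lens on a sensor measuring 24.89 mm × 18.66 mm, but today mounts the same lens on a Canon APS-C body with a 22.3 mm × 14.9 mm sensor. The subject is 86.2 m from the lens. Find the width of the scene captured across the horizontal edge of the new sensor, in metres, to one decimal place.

The focal length stays 160 mm; the relevant sensor dimension is now w = 22.3 mm. Object distance dₒ = 86.2 m = 86200 mm.
Thin-lens field width W = w·(dₒ − f)/f = 22.3 × (86200 − 160)/160 ≈ 11991.825 mm = 11.9918 m.

12.0 m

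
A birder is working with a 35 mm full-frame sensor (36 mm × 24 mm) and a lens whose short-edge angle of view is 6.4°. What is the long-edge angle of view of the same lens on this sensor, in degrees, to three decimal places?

9.588°

From the short-edge AOV: f = 24 / (2·tan(3.2°)) = 24 / 0.11182 ≈ 214.6357 mm.
Long-edge AOV = 2·arctan(36 / (2 × 214.6357)) = 2·arctan(0.08386) ≈ 9.5876°.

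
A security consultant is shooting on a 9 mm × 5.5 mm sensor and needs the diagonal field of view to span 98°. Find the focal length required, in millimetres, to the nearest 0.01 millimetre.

Sensor diagonal = √(9² + 5.5²) = √111.2500 ≈ 10.5475 mm.
From α = 2·arctan(d/2f) we get f = d / (2·tan(α/2)).
With d = 10.5475 mm and α/2 = 49°, tan(α/2) ≈ 1.15037, so f ≈ 10.5475 / 2.30074 ≈ 4.5844 mm.

4.58 mm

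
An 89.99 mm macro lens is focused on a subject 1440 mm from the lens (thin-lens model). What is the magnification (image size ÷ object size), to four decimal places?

0.0667×

Thin lens: 1/f = 1/dₒ + 1/dᵢ → 1/dᵢ = 1/89.99 − 1/1440 = 0.0104179 mm⁻¹, so dᵢ ≈ 95.9886 mm.
Magnification m = dᵢ/dₒ = 95.9886/1440 ≈ 0.06666.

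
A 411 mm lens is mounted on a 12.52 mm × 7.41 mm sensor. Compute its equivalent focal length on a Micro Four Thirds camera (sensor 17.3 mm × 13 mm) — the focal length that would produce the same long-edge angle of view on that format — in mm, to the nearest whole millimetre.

Equal angle of view means equal width/f ratio, so f₂ = f₁ · (width₂/width₁) = 411 × 17.3/12.52.
f₂ = 411 × 1.38179 ≈ 567.915 mm.

568 mm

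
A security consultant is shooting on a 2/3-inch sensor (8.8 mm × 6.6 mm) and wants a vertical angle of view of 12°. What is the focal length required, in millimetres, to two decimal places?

From α = 2·arctan(h/2f) we get f = h / (2·tan(α/2)).
With h = 6.6 mm and α/2 = 6°, tan(α/2) ≈ 0.10510, so f ≈ 6.6 / 0.21021 ≈ 31.3974 mm.

31.40 mm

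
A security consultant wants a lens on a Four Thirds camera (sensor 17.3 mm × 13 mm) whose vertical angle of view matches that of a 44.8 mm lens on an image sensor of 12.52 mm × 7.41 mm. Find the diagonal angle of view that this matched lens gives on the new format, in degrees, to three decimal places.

Equal vertical AOV ⇒ f₂ = f₁ · 13/7.41 = 44.8 × 1.75439 ≈ 78.5965 mm.
Sensor diagonal = √(17.3² + 13²) = √468.2900 ≈ 21.6400 mm.
Diagonal AOV on the new format = 2·arctan(21.6400 / (2 × 78.5965)) = 2·arctan(0.13767) ≈ 15.6767°.

15.677°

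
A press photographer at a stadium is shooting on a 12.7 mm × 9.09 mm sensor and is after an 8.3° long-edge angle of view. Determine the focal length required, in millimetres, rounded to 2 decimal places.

From α = 2·arctan(w/2f) we get f = w / (2·tan(α/2)).
With w = 12.7 mm and α/2 = 4.15°, tan(α/2) ≈ 0.07256, so f ≈ 12.7 / 0.14512 ≈ 87.5161 mm.

87.52 mm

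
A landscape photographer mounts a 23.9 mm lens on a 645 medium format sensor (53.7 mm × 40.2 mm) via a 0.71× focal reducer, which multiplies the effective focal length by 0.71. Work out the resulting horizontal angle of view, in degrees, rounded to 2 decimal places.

Effective focal length f = 23.9 × 0.71 = 16.969 mm.
α = 2·arctan(53.7 / (2 × 16.969)) = 2·arctan(1.58230) ≈ 115.4148°.

115.41°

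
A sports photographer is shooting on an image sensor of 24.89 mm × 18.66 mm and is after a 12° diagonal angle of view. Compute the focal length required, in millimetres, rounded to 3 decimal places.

147.986 mm

Sensor diagonal = √(24.89² + 18.66²) = √967.7077 ≈ 31.1080 mm.
From α = 2·arctan(d/2f) we get f = d / (2·tan(α/2)).
With d = 31.1080 mm and α/2 = 6°, tan(α/2) ≈ 0.10510, so f ≈ 31.1080 / 0.21021 ≈ 147.9864 mm.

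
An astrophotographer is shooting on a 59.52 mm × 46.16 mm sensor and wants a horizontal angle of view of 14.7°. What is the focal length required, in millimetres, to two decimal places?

230.72 mm

From α = 2·arctan(w/2f) we get f = w / (2·tan(α/2)).
With w = 59.52 mm and α/2 = 7.35°, tan(α/2) ≈ 0.12899, so f ≈ 59.52 / 0.25798 ≈ 230.7155 mm.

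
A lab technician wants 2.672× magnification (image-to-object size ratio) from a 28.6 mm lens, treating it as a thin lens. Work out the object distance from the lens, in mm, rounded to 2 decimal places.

With m = dᵢ/dₒ and 1/f = 1/dₒ + 1/dᵢ, substituting dᵢ = m·dₒ gives 1/f = (1 + 1/m)/dₒ, hence dₒ = f·(1 + 1/m).
dₒ = 28.6 × (1 + 1/2.672) = 28.6 × 1.37425 ≈ 39.304 mm.

39.30 mm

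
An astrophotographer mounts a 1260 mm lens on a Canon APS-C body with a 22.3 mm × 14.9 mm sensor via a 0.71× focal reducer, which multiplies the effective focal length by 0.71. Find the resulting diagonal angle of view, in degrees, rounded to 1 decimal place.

1.7°

Effective focal length f = 1260 × 0.71 = 894.6 mm.
Sensor diagonal = √(22.3² + 14.9²) = √719.3000 ≈ 26.8198 mm.
α = 2·arctan(26.820 / (2 × 894.6)) = 2·arctan(0.01499) ≈ 1.7176°.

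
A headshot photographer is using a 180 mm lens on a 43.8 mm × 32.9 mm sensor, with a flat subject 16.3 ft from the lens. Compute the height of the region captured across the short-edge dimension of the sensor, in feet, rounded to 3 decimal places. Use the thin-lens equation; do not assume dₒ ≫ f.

dₒ: 16.3 ft × 304.8 mm/ft = 4968.24 mm.
Similar triangles through the lens centre give W/dₒ = h/dᵢ; with 1/f = 1/dₒ + 1/dᵢ this gives W = h·(dₒ − f)/f.
W = 32.9 mm × (4968.24 − 180) / 180 = 32.9 × 26.6013 ≈ 875.184 mm = 875.184/304.8 ft = 2.87134 ft.

2.871 ft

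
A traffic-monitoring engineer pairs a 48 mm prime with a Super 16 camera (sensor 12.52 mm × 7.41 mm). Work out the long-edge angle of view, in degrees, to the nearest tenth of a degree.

14.9°

Angle of view α = 2·arctan(w/2f) with w = 12.52 mm and f = 48 mm.
w/2f = 0.13042; arctan(0.13042) ≈ 7.4304°, so α ≈ 14.8608°.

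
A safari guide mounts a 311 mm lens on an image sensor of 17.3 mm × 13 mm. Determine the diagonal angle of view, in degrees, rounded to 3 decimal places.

Sensor diagonal = √(17.3² + 13²) = √468.2900 ≈ 21.6400 mm.
Angle of view α = 2·arctan(d/2f) with d = 21.6400 mm and f = 311 mm.
d/2f = 0.03479; arctan(0.03479) ≈ 1.9926°, so α ≈ 3.9851°.

3.985°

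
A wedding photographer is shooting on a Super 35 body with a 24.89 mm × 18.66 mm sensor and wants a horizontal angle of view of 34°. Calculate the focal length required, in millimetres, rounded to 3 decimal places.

40.706 mm

From α = 2·arctan(w/2f) we get f = w / (2·tan(α/2)).
With w = 24.89 mm and α/2 = 17°, tan(α/2) ≈ 0.30573, so f ≈ 24.89 / 0.61146 ≈ 40.7058 mm.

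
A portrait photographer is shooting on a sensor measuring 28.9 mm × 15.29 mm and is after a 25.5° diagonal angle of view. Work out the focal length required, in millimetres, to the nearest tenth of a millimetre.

72.2 mm

Sensor diagonal = √(28.9² + 15.29²) = √1068.9941 ≈ 32.6955 mm.
From α = 2·arctan(d/2f) we get f = d / (2·tan(α/2)).
With d = 32.6955 mm and α/2 = 12.75°, tan(α/2) ≈ 0.22628, so f ≈ 32.6955 / 0.45255 ≈ 72.2466 mm.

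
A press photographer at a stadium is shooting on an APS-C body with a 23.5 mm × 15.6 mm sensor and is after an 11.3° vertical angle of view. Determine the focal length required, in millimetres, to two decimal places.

78.84 mm

From α = 2·arctan(h/2f) we get f = h / (2·tan(α/2)).
With h = 15.6 mm and α/2 = 5.65°, tan(α/2) ≈ 0.09893, so f ≈ 15.6 / 0.19786 ≈ 78.8420 mm.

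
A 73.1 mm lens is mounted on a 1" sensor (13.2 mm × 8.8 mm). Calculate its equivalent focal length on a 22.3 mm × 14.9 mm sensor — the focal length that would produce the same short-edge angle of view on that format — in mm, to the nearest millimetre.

Equal angle of view means equal height/f ratio, so f₂ = f₁ · (height₂/height₁) = 73.1 × 14.9/8.8.
f₂ = 73.1 × 1.69318 ≈ 123.772 mm.

124 mm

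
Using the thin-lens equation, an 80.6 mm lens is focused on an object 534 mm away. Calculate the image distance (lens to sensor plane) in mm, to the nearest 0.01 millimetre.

94.93 mm

1/dᵢ = 1/f − 1/dₒ = 1/80.6 − 1/534 = 0.0105343 mm⁻¹.
dᵢ = 1/0.0105343 ≈ 94.9281 mm.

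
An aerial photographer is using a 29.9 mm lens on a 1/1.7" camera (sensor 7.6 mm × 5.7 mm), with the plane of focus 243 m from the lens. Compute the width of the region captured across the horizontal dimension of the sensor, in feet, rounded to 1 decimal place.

202.6 ft

dₒ: 243 m = 243000 mm.
Similar triangles through the lens centre give W/dₒ = w/dᵢ; with 1/f = 1/dₒ + 1/dᵢ this gives W = w·(dₒ − f)/f.
W = 7.6 mm × (243000 − 29.9) / 29.9 = 7.6 × 8126.0903 ≈ 61758.286 mm = 61758.286/304.8 ft = 202.619 ft.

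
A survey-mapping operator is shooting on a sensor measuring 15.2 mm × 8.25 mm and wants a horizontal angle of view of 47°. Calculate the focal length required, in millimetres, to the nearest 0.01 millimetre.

From α = 2·arctan(w/2f) we get f = w / (2·tan(α/2)).
With w = 15.2 mm and α/2 = 23.5°, tan(α/2) ≈ 0.43481, so f ≈ 15.2 / 0.86962 ≈ 17.4788 mm.

17.48 mm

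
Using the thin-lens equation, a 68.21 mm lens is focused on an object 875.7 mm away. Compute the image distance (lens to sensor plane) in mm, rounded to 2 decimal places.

1/dᵢ = 1/f − 1/dₒ = 1/68.21 − 1/875.7 = 0.0135187 mm⁻¹.
dᵢ = 1/0.0135187 ≈ 73.9718 mm.

73.97 mm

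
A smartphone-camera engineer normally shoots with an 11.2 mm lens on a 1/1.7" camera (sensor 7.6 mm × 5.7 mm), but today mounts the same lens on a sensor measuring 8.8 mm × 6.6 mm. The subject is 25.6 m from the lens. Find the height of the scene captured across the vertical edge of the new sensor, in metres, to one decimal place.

The focal length stays 11.2 mm; the relevant sensor dimension is now h = 6.6 mm. Object distance dₒ = 25.6 m = 25600 mm.
Thin-lens field height W = h·(dₒ − f)/f = 6.6 × (25600 − 11.2)/11.2 ≈ 15079.114 mm = 15.0791 m.

15.1 m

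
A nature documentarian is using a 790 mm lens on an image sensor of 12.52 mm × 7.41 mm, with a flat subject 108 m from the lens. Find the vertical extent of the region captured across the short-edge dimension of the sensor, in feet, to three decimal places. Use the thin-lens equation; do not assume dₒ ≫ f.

dₒ: 108 m = 108000 mm.
Similar triangles through the lens centre give W/dₒ = h/dᵢ; with 1/f = 1/dₒ + 1/dᵢ this gives W = h·(dₒ − f)/f.
W = 7.41 mm × (108000 − 790) / 790 = 7.41 × 135.7089 ≈ 1005.603 mm = 1005.603/304.8 ft = 3.29922 ft.

3.299 ft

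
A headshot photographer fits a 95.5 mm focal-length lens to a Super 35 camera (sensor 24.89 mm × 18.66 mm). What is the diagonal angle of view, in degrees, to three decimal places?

Sensor diagonal = √(24.89² + 18.66²) = √967.7077 ≈ 31.1080 mm.
Angle of view α = 2·arctan(d/2f) with d = 31.1080 mm and f = 95.5 mm.
d/2f = 0.16287; arctan(0.16287) ≈ 9.2505°, so α ≈ 18.5010°.

18.501°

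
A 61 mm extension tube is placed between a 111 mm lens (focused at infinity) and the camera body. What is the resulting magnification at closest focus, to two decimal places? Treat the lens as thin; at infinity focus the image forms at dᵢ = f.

0.55×

The tube moves the image plane from f to f + e, so dᵢ = 111 + 61 = 172 mm. Focus is achieved when 1/f = 1/dₒ + 1/dᵢ, giving dₒ = 1/(1/f − 1/(f+e)).
Magnification m = dᵢ/dₒ = (f+e)·(1/f − 1/(f+e)) = e/f = 61/111 ≈ 0.5495.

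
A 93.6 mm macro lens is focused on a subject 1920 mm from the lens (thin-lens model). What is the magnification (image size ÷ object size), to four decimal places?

0.0512×

Thin lens: 1/f = 1/dₒ + 1/dᵢ → 1/dᵢ = 1/93.6 − 1/1920 = 0.0101629 mm⁻¹, so dᵢ ≈ 98.3968 mm.
Magnification m = dᵢ/dₒ = 98.3968/1920 ≈ 0.05125.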